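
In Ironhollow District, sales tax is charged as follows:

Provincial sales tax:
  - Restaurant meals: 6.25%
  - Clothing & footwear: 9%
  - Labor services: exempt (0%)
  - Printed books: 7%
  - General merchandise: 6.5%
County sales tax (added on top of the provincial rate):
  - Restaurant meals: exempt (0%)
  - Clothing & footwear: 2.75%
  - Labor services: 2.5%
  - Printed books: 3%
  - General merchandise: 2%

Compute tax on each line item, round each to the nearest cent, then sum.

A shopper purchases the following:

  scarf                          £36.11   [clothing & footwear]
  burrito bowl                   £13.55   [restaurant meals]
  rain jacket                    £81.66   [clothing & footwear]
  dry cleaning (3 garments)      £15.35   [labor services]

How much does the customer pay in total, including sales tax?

£161.74

Scarf £36.11: clothing & footwear → 9% + 2.75% county = 11.75% → £4.24
Burrito bowl £13.55: restaurant meals → 6.25% + 0% county = 6.25% → £0.85
Rain jacket £81.66: clothing & footwear → 9% + 2.75% county = 11.75% → £9.60
Dry cleaning (3 garments) £15.35: labor services → 0% + 2.5% county = 2.5% → £0.38
Subtotal = £146.67; tax = £15.07; total due = £161.74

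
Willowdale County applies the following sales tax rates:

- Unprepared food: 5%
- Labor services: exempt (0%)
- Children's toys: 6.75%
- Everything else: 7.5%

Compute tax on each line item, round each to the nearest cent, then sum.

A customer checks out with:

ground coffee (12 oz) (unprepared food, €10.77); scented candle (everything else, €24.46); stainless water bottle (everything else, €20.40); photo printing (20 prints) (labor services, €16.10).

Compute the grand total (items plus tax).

€75.63

Ground coffee (12 oz) €10.77: unprepared food → 5% → €0.54
Scented candle €24.46: everything else → 7.5% → €1.83
Stainless water bottle €20.40: everything else → 7.5% → €1.53
Photo printing (20 prints) €16.10: labor services → 0% → €0.00
Subtotal = €71.73; tax = €3.90; total due = €75.63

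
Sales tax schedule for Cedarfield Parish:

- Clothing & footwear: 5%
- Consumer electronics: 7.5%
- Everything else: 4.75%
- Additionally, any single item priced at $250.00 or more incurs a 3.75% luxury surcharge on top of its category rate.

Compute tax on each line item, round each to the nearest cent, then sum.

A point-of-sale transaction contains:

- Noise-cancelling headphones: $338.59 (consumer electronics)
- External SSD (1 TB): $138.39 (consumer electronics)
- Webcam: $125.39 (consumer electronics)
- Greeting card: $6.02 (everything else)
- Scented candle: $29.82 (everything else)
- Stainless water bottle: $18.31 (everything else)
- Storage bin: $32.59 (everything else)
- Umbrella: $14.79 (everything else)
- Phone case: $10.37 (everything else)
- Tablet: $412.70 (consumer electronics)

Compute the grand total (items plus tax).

$1236.59

Noise-cancelling headphones $338.59: consumer electronics → 7.5% + 3.75% surcharge = 11.25% → $38.09
External SSD (1 TB) $138.39: consumer electronics → 7.5% → $10.38
Webcam $125.39: consumer electronics → 7.5% → $9.40
Greeting card $6.02: everything else → 4.75% → $0.29
Scented candle $29.82: everything else → 4.75% → $1.42
Stainless water bottle $18.31: everything else → 4.75% → $0.87
Storage bin $32.59: everything else → 4.75% → $1.55
Umbrella $14.79: everything else → 4.75% → $0.70
Phone case $10.37: everything else → 4.75% → $0.49
Tablet $412.70: consumer electronics → 7.5% + 3.75% surcharge = 11.25% → $46.43
Subtotal = $1126.97; tax = $109.62; total due = $1236.59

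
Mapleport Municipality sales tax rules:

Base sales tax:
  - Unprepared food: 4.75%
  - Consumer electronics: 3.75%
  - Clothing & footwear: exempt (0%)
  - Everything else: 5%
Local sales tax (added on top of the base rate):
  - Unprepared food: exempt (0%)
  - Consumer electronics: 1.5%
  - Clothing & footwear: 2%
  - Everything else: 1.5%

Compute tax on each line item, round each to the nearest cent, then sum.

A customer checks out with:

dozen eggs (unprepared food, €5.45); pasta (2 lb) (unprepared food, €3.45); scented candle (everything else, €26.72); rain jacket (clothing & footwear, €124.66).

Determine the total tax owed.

Dozen eggs €5.45: unprepared food → 4.75% + 0% local = 4.75% → €0.26
Pasta (2 lb) €3.45: unprepared food → 4.75% + 0% local = 4.75% → €0.16
Scented candle €26.72: everything else → 5% + 1.5% local = 6.5% → €1.74
Rain jacket €124.66: clothing & footwear → 0% + 2% local = 2% → €2.49
Total tax = €0.26 + €0.16 + €1.74 + €2.49 = €4.65

€4.65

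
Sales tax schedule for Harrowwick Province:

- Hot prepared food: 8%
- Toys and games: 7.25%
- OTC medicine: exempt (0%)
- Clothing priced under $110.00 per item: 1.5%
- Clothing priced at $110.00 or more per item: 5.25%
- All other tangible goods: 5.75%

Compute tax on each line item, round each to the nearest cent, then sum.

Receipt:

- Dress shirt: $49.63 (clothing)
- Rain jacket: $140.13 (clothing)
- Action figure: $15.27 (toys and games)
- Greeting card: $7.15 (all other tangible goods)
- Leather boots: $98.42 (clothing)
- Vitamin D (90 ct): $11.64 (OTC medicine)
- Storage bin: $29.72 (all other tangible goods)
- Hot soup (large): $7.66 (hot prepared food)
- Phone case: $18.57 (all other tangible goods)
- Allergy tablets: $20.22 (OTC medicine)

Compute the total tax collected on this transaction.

Dress shirt $49.63: clothing, under $110.00 → 1.5% → $0.74
Rain jacket $140.13: clothing, $110.00 or more → 5.25% → $7.36
Action figure $15.27: toys and games → 7.25% → $1.11
Greeting card $7.15: all other tangible goods → 5.75% → $0.41
Leather boots $98.42: clothing, under $110.00 → 1.5% → $1.48
Vitamin D (90 ct) $11.64: OTC medicine → 0% → $0.00
Storage bin $29.72: all other tangible goods → 5.75% → $1.71
Hot soup (large) $7.66: hot prepared food → 8% → $0.61
Phone case $18.57: all other tangible goods → 5.75% → $1.07
Allergy tablets $20.22: OTC medicine → 0% → $0.00
Total tax = $0.74 + $7.36 + $1.11 + $0.41 + $1.48 + $1.71 + $0.61 + $1.07 = $14.49

$14.49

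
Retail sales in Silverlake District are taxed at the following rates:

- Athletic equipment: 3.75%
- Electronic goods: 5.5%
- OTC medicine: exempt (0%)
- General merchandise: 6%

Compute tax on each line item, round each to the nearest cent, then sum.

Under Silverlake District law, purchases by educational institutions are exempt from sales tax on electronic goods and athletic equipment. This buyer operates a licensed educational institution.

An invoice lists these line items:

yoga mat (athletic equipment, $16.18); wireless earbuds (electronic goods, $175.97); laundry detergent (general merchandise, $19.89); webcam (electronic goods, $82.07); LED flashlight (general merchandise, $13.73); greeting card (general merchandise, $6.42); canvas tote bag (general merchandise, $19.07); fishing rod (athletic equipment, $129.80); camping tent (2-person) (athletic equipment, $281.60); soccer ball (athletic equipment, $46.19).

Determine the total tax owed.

$3.54

Yoga mat $16.18: athletic equipment, buyer-exempt → 0% → $0.00
Wireless earbuds $175.97: electronic goods, buyer-exempt → 0% → $0.00
Laundry detergent $19.89: general merchandise → 6% → $1.19
Webcam $82.07: electronic goods, buyer-exempt → 0% → $0.00
LED flashlight $13.73: general merchandise → 6% → $0.82
Greeting card $6.42: general merchandise → 6% → $0.39
Canvas tote bag $19.07: general merchandise → 6% → $1.14
Fishing rod $129.80: athletic equipment, buyer-exempt → 0% → $0.00
Camping tent (2-person) $281.60: athletic equipment, buyer-exempt → 0% → $0.00
Soccer ball $46.19: athletic equipment, buyer-exempt → 0% → $0.00
Total tax = $1.19 + $0.82 + $0.39 + $1.14 = $3.54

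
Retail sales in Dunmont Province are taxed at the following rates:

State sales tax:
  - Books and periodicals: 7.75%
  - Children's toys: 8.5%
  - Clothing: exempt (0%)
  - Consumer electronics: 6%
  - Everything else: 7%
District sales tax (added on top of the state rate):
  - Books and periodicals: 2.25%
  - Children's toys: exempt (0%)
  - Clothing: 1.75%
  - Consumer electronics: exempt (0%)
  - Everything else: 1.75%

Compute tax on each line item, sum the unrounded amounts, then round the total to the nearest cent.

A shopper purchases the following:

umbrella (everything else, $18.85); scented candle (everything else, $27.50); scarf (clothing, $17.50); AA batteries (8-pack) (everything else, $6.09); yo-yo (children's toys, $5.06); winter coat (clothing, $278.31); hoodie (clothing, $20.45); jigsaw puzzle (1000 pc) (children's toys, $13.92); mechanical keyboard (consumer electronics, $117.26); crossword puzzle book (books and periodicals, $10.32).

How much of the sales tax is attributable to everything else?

Umbrella $18.85: everything else → 7% + 1.75% district = 8.75% → $1.649375
Scented candle $27.50: everything else → 7% + 1.75% district = 8.75% → $2.40625
AA batteries (8-pack) $6.09: everything else → 7% + 1.75% district = 8.75% → $0.532875
Tax on everything else: unrounded sum = $4.5885 → $4.59

$4.59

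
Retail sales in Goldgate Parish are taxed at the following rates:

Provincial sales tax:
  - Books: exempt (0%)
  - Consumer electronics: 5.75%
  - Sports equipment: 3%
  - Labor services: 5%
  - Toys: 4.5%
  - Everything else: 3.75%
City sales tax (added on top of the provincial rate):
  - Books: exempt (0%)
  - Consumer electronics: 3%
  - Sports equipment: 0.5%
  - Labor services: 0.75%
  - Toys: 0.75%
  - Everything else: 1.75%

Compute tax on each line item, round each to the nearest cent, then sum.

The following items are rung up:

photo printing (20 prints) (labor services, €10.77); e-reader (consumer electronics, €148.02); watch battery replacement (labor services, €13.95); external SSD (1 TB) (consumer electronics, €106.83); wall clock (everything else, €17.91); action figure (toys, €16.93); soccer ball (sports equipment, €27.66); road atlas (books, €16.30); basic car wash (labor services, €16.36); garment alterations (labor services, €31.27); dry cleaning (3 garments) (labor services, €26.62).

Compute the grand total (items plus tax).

€463.46

Photo printing (20 prints) €10.77: labor services → 5% + 0.75% city = 5.75% → €0.62
E-reader €148.02: consumer electronics → 5.75% + 3% city = 8.75% → €12.95
Watch battery replacement €13.95: labor services → 5% + 0.75% city = 5.75% → €0.80
External SSD (1 TB) €106.83: consumer electronics → 5.75% + 3% city = 8.75% → €9.35
Wall clock €17.91: everything else → 3.75% + 1.75% city = 5.5% → €0.99
Action figure €16.93: toys → 4.5% + 0.75% city = 5.25% → €0.89
Soccer ball €27.66: sports equipment → 3% + 0.5% city = 3.5% → €0.97
Road atlas €16.30: books → 0% + 0% city = 0% → €0.00
Basic car wash €16.36: labor services → 5% + 0.75% city = 5.75% → €0.94
Garment alterations €31.27: labor services → 5% + 0.75% city = 5.75% → €1.80
Dry cleaning (3 garments) €26.62: labor services → 5% + 0.75% city = 5.75% → €1.53
Subtotal = €432.62; tax = €30.84; total due = €463.46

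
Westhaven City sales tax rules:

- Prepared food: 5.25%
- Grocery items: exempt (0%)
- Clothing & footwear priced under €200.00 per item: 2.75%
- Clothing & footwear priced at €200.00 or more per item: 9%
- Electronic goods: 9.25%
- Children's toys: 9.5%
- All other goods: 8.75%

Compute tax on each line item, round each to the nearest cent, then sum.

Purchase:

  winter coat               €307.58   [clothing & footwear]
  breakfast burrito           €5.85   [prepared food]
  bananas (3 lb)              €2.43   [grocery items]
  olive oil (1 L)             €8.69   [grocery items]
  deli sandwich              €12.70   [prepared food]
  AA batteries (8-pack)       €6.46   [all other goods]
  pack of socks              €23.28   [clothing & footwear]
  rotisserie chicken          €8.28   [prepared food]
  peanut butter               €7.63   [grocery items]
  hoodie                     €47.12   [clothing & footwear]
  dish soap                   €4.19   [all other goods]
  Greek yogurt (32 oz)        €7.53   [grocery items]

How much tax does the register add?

Winter coat €307.58: clothing & footwear, €200.00 or more → 9% → €27.68
Breakfast burrito €5.85: prepared food → 5.25% → €0.31
Bananas (3 lb) €2.43: grocery items → 0% → €0.00
Olive oil (1 L) €8.69: grocery items → 0% → €0.00
Deli sandwich €12.70: prepared food → 5.25% → €0.67
AA batteries (8-pack) €6.46: all other goods → 8.75% → €0.57
Pack of socks €23.28: clothing & footwear, under €200.00 → 2.75% → €0.64
Rotisserie chicken €8.28: prepared food → 5.25% → €0.43
Peanut butter €7.63: grocery items → 0% → €0.00
Hoodie €47.12: clothing & footwear, under €200.00 → 2.75% → €1.30
Dish soap €4.19: all other goods → 8.75% → €0.37
Greek yogurt (32 oz) €7.53: grocery items → 0% → €0.00
Total tax = €27.68 + €0.31 + €0.67 + €0.57 + €0.64 + €0.43 + €1.30 + €0.37 = €31.97

€31.97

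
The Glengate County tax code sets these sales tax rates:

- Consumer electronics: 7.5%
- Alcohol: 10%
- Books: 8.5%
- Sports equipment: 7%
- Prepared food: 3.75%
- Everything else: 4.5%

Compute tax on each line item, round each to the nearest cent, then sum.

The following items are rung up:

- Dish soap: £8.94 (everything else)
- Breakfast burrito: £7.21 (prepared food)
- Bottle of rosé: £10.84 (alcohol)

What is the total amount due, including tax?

£28.74

Dish soap £8.94: everything else → 4.5% → £0.40
Breakfast burrito £7.21: prepared food → 3.75% → £0.27
Bottle of rosé £10.84: alcohol → 10% → £1.08
Subtotal = £26.99; tax = £1.75; total due = £28.74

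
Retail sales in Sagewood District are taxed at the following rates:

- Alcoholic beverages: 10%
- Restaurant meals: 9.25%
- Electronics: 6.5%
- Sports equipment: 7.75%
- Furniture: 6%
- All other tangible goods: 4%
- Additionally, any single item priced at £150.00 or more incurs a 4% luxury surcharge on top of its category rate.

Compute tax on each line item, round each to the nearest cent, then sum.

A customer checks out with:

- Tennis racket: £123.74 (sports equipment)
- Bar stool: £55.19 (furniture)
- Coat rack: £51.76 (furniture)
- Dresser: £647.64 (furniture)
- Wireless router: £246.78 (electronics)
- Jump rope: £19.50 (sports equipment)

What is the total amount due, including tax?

£1252.80

Tennis racket £123.74: sports equipment → 7.75% → £9.59
Bar stool £55.19: furniture → 6% → £3.31
Coat rack £51.76: furniture → 6% → £3.11
Dresser £647.64: furniture → 6% + 4% surcharge = 10% → £64.76
Wireless router £246.78: electronics → 6.5% + 4% surcharge = 10.5% → £25.91
Jump rope £19.50: sports equipment → 7.75% → £1.51
Subtotal = £1144.61; tax = £108.19; total due = £1252.80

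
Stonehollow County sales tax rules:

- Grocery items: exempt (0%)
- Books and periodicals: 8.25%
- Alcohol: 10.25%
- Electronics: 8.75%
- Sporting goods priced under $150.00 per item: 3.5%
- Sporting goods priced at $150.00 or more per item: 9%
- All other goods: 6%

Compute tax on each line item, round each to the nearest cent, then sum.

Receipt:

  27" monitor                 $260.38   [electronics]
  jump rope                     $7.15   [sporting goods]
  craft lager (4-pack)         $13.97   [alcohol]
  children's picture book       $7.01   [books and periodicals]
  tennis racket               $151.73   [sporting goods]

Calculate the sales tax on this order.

27" monitor $260.38: electronics → 8.75% → $22.78
Jump rope $7.15: sporting goods, under $150.00 → 3.5% → $0.25
Craft lager (4-pack) $13.97: alcohol → 10.25% → $1.43
Children's picture book $7.01: books and periodicals → 8.25% → $0.58
Tennis racket $151.73: sporting goods, $150.00 or more → 9% → $13.66
Total tax = $22.78 + $0.25 + $1.43 + $0.58 + $13.66 = $38.70

$38.70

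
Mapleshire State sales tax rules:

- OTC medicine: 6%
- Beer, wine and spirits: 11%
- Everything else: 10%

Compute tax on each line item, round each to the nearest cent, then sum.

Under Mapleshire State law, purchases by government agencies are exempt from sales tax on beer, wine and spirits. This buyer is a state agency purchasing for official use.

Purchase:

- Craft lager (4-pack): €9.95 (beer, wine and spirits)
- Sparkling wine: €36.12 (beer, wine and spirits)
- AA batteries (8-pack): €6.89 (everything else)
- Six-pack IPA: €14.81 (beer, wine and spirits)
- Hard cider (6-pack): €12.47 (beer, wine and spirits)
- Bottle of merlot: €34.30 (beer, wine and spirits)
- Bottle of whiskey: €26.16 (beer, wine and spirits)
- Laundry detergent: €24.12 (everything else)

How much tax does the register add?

€3.10

Craft lager (4-pack) €9.95: beer, wine and spirits, buyer-exempt → 0% → €0.00
Sparkling wine €36.12: beer, wine and spirits, buyer-exempt → 0% → €0.00
AA batteries (8-pack) €6.89: everything else → 10% → €0.69
Six-pack IPA €14.81: beer, wine and spirits, buyer-exempt → 0% → €0.00
Hard cider (6-pack) €12.47: beer, wine and spirits, buyer-exempt → 0% → €0.00
Bottle of merlot €34.30: beer, wine and spirits, buyer-exempt → 0% → €0.00
Bottle of whiskey €26.16: beer, wine and spirits, buyer-exempt → 0% → €0.00
Laundry detergent €24.12: everything else → 10% → €2.41
Total tax = €0.69 + €2.41 = €3.10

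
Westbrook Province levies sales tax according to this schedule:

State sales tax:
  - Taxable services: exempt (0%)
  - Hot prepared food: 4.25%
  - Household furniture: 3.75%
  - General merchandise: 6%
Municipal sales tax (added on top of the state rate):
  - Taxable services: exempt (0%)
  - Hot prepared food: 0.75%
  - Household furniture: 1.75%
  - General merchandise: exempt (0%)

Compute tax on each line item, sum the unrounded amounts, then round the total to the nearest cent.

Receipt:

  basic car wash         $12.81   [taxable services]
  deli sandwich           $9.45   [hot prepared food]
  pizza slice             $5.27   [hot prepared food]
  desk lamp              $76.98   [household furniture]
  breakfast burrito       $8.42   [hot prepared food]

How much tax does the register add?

$5.39

Basic car wash $12.81: taxable services → 0% + 0% municipal = 0% → $0.00
Deli sandwich $9.45: hot prepared food → 4.25% + 0.75% municipal = 5% → $0.4725
Pizza slice $5.27: hot prepared food → 4.25% + 0.75% municipal = 5% → $0.2635
Desk lamp $76.98: household furniture → 3.75% + 1.75% municipal = 5.5% → $4.2339
Breakfast burrito $8.42: hot prepared food → 4.25% + 0.75% municipal = 5% → $0.421
Unrounded tax sum = $5.3909 → $5.39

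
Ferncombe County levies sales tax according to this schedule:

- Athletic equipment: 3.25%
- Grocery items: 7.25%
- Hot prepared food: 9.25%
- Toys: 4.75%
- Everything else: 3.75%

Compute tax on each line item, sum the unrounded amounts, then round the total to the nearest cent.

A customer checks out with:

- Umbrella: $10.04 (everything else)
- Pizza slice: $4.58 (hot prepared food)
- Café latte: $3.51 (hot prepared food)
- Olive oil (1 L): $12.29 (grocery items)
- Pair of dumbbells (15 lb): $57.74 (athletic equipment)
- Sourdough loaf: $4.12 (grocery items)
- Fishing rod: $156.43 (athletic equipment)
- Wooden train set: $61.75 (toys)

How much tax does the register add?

Umbrella $10.04: everything else → 3.75% → $0.3765
Pizza slice $4.58: hot prepared food → 9.25% → $0.42365
Café latte $3.51: hot prepared food → 9.25% → $0.324675
Olive oil (1 L) $12.29: grocery items → 7.25% → $0.891025
Pair of dumbbells (15 lb) $57.74: athletic equipment → 3.25% → $1.87655
Sourdough loaf $4.12: grocery items → 7.25% → $0.2987
Fishing rod $156.43: athletic equipment → 3.25% → $5.083975
Wooden train set $61.75: toys → 4.75% → $2.933125
Unrounded tax sum = $12.2082 → $12.21

$12.21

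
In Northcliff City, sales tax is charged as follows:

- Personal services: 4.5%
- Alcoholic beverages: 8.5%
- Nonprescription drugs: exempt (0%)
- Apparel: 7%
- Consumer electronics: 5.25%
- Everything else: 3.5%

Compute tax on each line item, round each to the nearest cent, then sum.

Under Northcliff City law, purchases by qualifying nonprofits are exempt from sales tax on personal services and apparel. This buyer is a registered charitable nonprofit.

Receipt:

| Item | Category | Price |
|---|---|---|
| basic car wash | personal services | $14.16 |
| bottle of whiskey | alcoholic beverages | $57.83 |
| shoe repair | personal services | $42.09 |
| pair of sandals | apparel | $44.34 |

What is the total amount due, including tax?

Basic car wash $14.16: personal services, buyer-exempt → 0% → $0.00
Bottle of whiskey $57.83: alcoholic beverages → 8.5% → $4.92
Shoe repair $42.09: personal services, buyer-exempt → 0% → $0.00
Pair of sandals $44.34: apparel, buyer-exempt → 0% → $0.00
Subtotal = $158.42; tax = $4.92; total due = $163.34

$163.34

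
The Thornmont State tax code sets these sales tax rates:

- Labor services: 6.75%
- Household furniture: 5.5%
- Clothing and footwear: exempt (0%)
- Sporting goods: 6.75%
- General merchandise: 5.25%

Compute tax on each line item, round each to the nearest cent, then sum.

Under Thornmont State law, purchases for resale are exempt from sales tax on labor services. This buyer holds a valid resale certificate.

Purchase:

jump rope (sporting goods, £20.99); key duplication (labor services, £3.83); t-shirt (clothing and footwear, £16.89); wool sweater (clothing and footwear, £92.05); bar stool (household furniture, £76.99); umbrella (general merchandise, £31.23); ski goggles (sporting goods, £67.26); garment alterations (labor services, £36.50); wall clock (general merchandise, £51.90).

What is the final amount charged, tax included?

Jump rope £20.99: sporting goods → 6.75% → £1.42
Key duplication £3.83: labor services, buyer-exempt → 0% → £0.00
T-shirt £16.89: clothing and footwear → 0% → £0.00
Wool sweater £92.05: clothing and footwear → 0% → £0.00
Bar stool £76.99: household furniture → 5.5% → £4.23
Umbrella £31.23: general merchandise → 5.25% → £1.64
Ski goggles £67.26: sporting goods → 6.75% → £4.54
Garment alterations £36.50: labor services, buyer-exempt → 0% → £0.00
Wall clock £51.90: general merchandise → 5.25% → £2.72
Subtotal = £397.64; tax = £14.55; total due = £412.19

£412.19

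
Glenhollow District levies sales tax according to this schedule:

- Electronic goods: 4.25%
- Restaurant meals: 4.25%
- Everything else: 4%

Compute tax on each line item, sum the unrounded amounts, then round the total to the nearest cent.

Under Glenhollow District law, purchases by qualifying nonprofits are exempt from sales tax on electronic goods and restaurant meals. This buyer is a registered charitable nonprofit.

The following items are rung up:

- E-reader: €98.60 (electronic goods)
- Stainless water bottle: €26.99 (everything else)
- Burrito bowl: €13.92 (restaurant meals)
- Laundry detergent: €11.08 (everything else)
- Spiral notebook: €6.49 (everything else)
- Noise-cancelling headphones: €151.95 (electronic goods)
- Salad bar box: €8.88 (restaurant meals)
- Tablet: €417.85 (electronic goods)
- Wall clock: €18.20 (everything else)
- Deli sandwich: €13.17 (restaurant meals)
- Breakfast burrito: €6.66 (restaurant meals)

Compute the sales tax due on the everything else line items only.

Stainless water bottle €26.99: everything else → 4% → €1.0796
Laundry detergent €11.08: everything else → 4% → €0.4432
Spiral notebook €6.49: everything else → 4% → €0.2596
Wall clock €18.20: everything else → 4% → €0.728
Tax on everything else: unrounded sum = €2.5104 → €2.51

€2.51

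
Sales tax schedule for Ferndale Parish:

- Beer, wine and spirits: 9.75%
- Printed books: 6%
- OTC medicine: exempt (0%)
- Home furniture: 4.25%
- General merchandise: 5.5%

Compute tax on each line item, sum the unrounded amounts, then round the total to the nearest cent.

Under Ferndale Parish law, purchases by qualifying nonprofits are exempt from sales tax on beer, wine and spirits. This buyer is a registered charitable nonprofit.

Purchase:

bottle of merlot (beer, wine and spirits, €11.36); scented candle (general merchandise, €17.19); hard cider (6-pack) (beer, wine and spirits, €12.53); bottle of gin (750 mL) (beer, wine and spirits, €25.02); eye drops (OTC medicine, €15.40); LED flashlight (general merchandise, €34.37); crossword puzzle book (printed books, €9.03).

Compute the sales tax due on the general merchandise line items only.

Scented candle €17.19: general merchandise → 5.5% → €0.94545
LED flashlight €34.37: general merchandise → 5.5% → €1.89035
Tax on general merchandise: unrounded sum = €2.8358 → €2.84

€2.84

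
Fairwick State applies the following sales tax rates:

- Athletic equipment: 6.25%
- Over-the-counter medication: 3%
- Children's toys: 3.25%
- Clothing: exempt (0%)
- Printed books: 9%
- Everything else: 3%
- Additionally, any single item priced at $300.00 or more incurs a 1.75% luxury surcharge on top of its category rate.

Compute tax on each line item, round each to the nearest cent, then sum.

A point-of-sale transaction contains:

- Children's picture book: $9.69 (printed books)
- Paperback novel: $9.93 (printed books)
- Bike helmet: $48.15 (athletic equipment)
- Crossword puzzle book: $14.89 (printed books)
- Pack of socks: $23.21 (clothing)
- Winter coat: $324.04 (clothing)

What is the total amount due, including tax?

$441.69

Children's picture book $9.69: printed books → 9% → $0.87
Paperback novel $9.93: printed books → 9% → $0.89
Bike helmet $48.15: athletic equipment → 6.25% → $3.01
Crossword puzzle book $14.89: printed books → 9% → $1.34
Pack of socks $23.21: clothing → 0% → $0.00
Winter coat $324.04: clothing → 0% + 1.75% surcharge = 1.75% → $5.67
Subtotal = $429.91; tax = $11.78; total due = $441.69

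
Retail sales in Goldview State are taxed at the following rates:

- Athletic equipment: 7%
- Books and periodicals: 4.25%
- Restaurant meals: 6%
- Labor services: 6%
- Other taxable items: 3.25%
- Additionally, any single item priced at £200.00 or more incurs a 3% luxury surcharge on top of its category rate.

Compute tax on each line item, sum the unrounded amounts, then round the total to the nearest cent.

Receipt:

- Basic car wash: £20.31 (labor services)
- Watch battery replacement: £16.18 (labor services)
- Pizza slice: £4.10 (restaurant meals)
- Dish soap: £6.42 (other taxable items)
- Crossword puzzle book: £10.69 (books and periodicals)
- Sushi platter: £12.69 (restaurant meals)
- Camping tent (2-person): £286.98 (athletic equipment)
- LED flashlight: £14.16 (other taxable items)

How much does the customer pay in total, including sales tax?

Basic car wash £20.31: labor services → 6% → £1.2186
Watch battery replacement £16.18: labor services → 6% → £0.9708
Pizza slice £4.10: restaurant meals → 6% → £0.246
Dish soap £6.42: other taxable items → 3.25% → £0.20865
Crossword puzzle book £10.69: books and periodicals → 4.25% → £0.454325
Sushi platter £12.69: restaurant meals → 6% → £0.7614
Camping tent (2-person) £286.98: athletic equipment → 7% + 3% surcharge = 10% → £28.698
LED flashlight £14.16: other taxable items → 3.25% → £0.4602
Subtotal = £371.53; unrounded tax = £33.017975 → £33.02; total due = £404.55

£404.55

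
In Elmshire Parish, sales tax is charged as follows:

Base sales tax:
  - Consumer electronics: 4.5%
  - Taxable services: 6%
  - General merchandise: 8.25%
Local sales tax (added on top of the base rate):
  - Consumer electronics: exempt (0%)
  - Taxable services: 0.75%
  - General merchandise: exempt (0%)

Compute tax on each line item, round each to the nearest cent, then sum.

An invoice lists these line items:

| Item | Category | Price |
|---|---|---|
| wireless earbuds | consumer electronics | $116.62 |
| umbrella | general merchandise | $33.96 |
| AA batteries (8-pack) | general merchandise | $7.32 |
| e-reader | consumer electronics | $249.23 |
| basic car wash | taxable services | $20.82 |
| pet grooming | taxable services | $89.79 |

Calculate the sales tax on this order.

$27.34

Wireless earbuds $116.62: consumer electronics → 4.5% + 0% local = 4.5% → $5.25
Umbrella $33.96: general merchandise → 8.25% + 0% local = 8.25% → $2.80
AA batteries (8-pack) $7.32: general merchandise → 8.25% + 0% local = 8.25% → $0.60
E-reader $249.23: consumer electronics → 4.5% + 0% local = 4.5% → $11.22
Basic car wash $20.82: taxable services → 6% + 0.75% local = 6.75% → $1.41
Pet grooming $89.79: taxable services → 6% + 0.75% local = 6.75% → $6.06
Total tax = $5.25 + $2.80 + $0.60 + $11.22 + $1.41 + $6.06 = $27.34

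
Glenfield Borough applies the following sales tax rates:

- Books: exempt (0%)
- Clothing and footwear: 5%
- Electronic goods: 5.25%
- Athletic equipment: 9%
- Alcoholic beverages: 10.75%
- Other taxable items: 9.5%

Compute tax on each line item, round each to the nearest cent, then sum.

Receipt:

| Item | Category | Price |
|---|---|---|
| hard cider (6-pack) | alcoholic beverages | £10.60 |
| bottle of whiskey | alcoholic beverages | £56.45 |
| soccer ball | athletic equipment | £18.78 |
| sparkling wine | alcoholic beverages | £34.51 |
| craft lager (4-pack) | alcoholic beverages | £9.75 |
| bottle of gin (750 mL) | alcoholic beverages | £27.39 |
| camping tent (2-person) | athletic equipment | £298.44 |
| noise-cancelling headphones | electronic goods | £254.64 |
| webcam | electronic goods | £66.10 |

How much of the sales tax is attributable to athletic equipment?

£28.55

Soccer ball £18.78: athletic equipment → 9% → £1.69
Camping tent (2-person) £298.44: athletic equipment → 9% → £26.86
Tax on athletic equipment = £1.69 + £26.86 = £28.55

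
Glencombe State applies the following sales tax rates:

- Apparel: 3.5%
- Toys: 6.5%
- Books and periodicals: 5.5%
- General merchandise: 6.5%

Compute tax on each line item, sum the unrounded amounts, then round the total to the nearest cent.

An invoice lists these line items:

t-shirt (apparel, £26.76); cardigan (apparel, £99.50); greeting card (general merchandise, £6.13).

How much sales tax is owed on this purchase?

T-shirt £26.76: apparel → 3.5% → £0.9366
Cardigan £99.50: apparel → 3.5% → £3.4825
Greeting card £6.13: general merchandise → 6.5% → £0.39845
Unrounded tax sum = £4.81755 → £4.82

£4.82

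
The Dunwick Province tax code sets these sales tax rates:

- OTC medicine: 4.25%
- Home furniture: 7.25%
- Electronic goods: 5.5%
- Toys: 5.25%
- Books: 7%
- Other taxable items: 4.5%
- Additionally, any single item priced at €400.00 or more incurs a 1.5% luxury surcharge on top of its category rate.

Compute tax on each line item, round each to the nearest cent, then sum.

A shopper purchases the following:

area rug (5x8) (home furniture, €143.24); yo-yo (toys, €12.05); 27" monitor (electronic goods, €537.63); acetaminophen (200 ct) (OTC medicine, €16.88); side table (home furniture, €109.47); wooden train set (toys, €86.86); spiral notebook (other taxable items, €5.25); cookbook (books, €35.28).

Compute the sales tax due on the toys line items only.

Yo-yo €12.05: toys → 5.25% → €0.63
Wooden train set €86.86: toys → 5.25% → €4.56
Tax on toys = €0.63 + €4.56 = €5.19

€5.19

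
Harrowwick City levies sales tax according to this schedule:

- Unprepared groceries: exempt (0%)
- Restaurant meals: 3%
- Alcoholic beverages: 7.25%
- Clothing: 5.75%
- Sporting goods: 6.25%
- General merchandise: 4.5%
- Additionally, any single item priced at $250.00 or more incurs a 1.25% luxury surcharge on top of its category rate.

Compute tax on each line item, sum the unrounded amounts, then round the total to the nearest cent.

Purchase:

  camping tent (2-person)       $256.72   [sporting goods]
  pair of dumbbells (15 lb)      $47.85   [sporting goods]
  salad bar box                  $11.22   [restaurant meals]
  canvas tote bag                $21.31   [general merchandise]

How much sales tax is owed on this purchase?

$23.54

Camping tent (2-person) $256.72: sporting goods → 6.25% + 1.25% surcharge = 7.5% → $19.254
Pair of dumbbells (15 lb) $47.85: sporting goods → 6.25% → $2.990625
Salad bar box $11.22: restaurant meals → 3% → $0.3366
Canvas tote bag $21.31: general merchandise → 4.5% → $0.95895
Unrounded tax sum = $23.540175 → $23.54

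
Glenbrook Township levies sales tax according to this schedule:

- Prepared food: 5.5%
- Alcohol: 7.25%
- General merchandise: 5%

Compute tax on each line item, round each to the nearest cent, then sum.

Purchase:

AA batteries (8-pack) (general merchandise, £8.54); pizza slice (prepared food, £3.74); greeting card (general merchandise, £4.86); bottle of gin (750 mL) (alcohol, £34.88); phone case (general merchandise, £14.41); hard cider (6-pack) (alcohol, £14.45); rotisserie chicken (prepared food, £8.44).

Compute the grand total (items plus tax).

AA batteries (8-pack) £8.54: general merchandise → 5% → £0.43
Pizza slice £3.74: prepared food → 5.5% → £0.21
Greeting card £4.86: general merchandise → 5% → £0.24
Bottle of gin (750 mL) £34.88: alcohol → 7.25% → £2.53
Phone case £14.41: general merchandise → 5% → £0.72
Hard cider (6-pack) £14.45: alcohol → 7.25% → £1.05
Rotisserie chicken £8.44: prepared food → 5.5% → £0.46
Subtotal = £89.32; tax = £5.64; total due = £94.96

£94.96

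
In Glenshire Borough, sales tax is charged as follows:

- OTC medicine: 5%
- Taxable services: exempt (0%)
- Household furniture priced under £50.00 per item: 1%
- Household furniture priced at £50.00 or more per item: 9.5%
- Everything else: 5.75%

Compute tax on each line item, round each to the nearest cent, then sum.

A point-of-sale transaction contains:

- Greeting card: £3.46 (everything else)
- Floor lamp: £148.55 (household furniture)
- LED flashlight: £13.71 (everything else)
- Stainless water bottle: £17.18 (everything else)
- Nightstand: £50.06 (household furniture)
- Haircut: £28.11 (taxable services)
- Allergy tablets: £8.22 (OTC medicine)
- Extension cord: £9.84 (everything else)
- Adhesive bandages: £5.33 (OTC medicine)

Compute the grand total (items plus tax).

£306.56

Greeting card £3.46: everything else → 5.75% → £0.20
Floor lamp £148.55: household furniture, £50.00 or more → 9.5% → £14.11
LED flashlight £13.71: everything else → 5.75% → £0.79
Stainless water bottle £17.18: everything else → 5.75% → £0.99
Nightstand £50.06: household furniture, £50.00 or more → 9.5% → £4.76
Haircut £28.11: taxable services → 0% → £0.00
Allergy tablets £8.22: OTC medicine → 5% → £0.41
Extension cord £9.84: everything else → 5.75% → £0.57
Adhesive bandages £5.33: OTC medicine → 5% → £0.27
Subtotal = £284.46; tax = £22.10; total due = £306.56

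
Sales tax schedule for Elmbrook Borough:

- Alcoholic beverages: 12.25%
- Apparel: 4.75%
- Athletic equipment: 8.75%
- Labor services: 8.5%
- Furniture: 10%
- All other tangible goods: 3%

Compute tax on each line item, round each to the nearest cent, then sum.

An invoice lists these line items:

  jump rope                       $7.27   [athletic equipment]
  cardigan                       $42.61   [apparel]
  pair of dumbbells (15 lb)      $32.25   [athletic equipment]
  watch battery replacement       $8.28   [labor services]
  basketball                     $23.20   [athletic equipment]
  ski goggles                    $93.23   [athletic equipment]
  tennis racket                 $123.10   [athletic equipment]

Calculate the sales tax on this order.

Jump rope $7.27: athletic equipment → 8.75% → $0.64
Cardigan $42.61: apparel → 4.75% → $2.02
Pair of dumbbells (15 lb) $32.25: athletic equipment → 8.75% → $2.82
Watch battery replacement $8.28: labor services → 8.5% → $0.70
Basketball $23.20: athletic equipment → 8.75% → $2.03
Ski goggles $93.23: athletic equipment → 8.75% → $8.16
Tennis racket $123.10: athletic equipment → 8.75% → $10.77
Total tax = $0.64 + $2.02 + $2.82 + $0.70 + $2.03 + $8.16 + $10.77 = $27.14

$27.14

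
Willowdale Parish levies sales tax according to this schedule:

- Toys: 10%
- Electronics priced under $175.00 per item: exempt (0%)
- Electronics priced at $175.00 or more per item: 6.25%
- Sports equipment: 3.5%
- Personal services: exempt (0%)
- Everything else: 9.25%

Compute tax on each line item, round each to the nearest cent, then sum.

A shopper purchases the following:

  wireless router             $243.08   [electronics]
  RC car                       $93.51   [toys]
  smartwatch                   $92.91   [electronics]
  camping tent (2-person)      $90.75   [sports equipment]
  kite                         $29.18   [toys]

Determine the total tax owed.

$30.64

Wireless router $243.08: electronics, $175.00 or more → 6.25% → $15.19
RC car $93.51: toys → 10% → $9.35
Smartwatch $92.91: electronics, under $175.00 → 0% → $0.00
Camping tent (2-person) $90.75: sports equipment → 3.5% → $3.18
Kite $29.18: toys → 10% → $2.92
Total tax = $15.19 + $9.35 + $3.18 + $2.92 = $30.64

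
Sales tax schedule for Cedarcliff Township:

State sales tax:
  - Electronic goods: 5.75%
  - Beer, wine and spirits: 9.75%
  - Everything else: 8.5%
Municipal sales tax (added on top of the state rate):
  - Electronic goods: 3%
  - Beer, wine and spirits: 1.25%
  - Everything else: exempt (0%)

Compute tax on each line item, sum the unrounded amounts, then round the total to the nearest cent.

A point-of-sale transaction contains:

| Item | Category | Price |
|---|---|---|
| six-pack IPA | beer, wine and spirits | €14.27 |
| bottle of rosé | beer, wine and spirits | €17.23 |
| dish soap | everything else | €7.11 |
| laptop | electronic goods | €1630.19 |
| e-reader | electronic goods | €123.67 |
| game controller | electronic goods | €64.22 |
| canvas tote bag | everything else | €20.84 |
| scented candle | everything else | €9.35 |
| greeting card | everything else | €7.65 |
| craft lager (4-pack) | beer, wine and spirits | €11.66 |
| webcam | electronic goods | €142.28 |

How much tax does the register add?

€180.10

Six-pack IPA €14.27: beer, wine and spirits → 9.75% + 1.25% municipal = 11% → €1.5697
Bottle of rosé €17.23: beer, wine and spirits → 9.75% + 1.25% municipal = 11% → €1.8953
Dish soap €7.11: everything else → 8.5% + 0% municipal = 8.5% → €0.60435
Laptop €1630.19: electronic goods → 5.75% + 3% municipal = 8.75% → €142.641625
E-reader €123.67: electronic goods → 5.75% + 3% municipal = 8.75% → €10.821125
Game controller €64.22: electronic goods → 5.75% + 3% municipal = 8.75% → €5.61925
Canvas tote bag €20.84: everything else → 8.5% + 0% municipal = 8.5% → €1.7714
Scented candle €9.35: everything else → 8.5% + 0% municipal = 8.5% → €0.79475
Greeting card €7.65: everything else → 8.5% + 0% municipal = 8.5% → €0.65025
Craft lager (4-pack) €11.66: beer, wine and spirits → 9.75% + 1.25% municipal = 11% → €1.2826
Webcam €142.28: electronic goods → 5.75% + 3% municipal = 8.75% → €12.4495
Unrounded tax sum = €180.09985 → €180.10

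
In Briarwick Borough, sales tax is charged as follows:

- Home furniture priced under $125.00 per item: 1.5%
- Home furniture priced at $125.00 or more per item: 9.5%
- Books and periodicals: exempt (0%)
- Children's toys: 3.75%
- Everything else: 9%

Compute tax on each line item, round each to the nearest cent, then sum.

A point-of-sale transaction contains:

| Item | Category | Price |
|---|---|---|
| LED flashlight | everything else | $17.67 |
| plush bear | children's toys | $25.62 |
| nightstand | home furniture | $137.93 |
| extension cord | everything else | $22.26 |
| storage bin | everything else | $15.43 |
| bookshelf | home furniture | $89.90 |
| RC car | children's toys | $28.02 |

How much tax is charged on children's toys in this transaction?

Plush bear $25.62: children's toys → 3.75% → $0.96
RC car $28.02: children's toys → 3.75% → $1.05
Tax on children's toys = $0.96 + $1.05 = $2.01

$2.01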